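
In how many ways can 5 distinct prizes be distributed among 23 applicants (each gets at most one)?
P(23,5) = 23!/(23-5)! = 4037880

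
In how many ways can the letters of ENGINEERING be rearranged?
11! / (3! × 3! × 2! × 2! × 1!) = 277200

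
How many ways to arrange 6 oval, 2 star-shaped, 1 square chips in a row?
9! / (6! × 2! × 1!) = 252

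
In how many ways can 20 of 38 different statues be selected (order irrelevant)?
C(38,20) = 38!/(20!×18!) = 33578000610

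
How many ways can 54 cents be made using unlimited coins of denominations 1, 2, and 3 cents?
Coefficient of x^54 in 1/(1-x^1) · 1/(1-x^2) · 1/(1-x^3). Case on j = number of 3-cent coins (j = 0..18); remainder r = 54 - 3j is made from {1,2} in ⌊r/2⌋+1 ways. r = 54, 51, 48, 45, 42, 39, 36, 33, 30, 27, 24, 21, 18, 15, 12, 9, 6, 3, 0 → 28 + 26 + 25 + 23 + 22 + 20 + 19 + 17 + 16 + 14 + 13 + 11 + 10 + 8 + 7 + 5 + 4 + 2 + 1 = 271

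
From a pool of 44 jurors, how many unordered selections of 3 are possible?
C(44,3) = 44!/(3!×41!) = 13244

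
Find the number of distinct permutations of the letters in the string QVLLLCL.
7! / (1! × 4! × 1! × 1!) = 210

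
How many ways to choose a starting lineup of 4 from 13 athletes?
C(13,4) = 13!/(4!×9!) = 715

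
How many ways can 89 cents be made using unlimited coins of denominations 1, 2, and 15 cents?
Coefficient of x^89 in 1/(1-x^1) · 1/(1-x^2) · 1/(1-x^15). Case on j = number of 15-cent coins (j = 0..5); remainder r = 89 - 15j is made from {1,2} in ⌊r/2⌋+1 ways. r = 89, 74, 59, 44, 29, 14 → 45 + 38 + 30 + 23 + 15 + 8 = 159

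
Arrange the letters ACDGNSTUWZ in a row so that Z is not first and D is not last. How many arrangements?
By inclusion-exclusion: 10! - 2×(10-1)! + (10-2)! = 3628800 - 725760 + 40320 = 2943360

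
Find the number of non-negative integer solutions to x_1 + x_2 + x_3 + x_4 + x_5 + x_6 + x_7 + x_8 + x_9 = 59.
C(59+9-1, 9-1) = C(67, 8) = 6522361560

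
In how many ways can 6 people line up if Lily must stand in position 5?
Fix one position: (6-1)! = 120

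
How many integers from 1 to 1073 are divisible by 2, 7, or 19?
⌊1073/2⌋+⌊1073/7⌋+⌊1073/19⌋ - ⌊1073/14⌋-⌊1073/38⌋-⌊1073/133⌋ + ⌊1073/266⌋ = 536+153+56 - 76-28-8 + 4 = 637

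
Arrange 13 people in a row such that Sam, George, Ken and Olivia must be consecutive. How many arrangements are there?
Treat the 4 as one block: (13-4+1)! × 4! = 3628800 × 24 = 87091200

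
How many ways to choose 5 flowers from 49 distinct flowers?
C(49,5) = 49!/(5!×44!) = 1906884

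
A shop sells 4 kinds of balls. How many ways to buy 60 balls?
C(60+4-1, 4-1) = C(63, 3) = 39711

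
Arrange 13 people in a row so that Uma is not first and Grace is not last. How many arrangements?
By inclusion-exclusion: 13! - 2×(13-1)! + (13-2)! = 6227020800 - 958003200 + 39916800 = 5308934400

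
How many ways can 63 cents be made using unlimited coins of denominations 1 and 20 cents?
Coefficient of x^63 in 1/(1-x^1) · 1/(1-x^20). Use j coins of 20 for j = 0..⌊63/20⌋ = 3, the rest in 1s: 3 + 1 = 4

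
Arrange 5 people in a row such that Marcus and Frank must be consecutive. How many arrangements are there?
Treat the 2 as one block: (5-2+1)! × 2! = 24 × 2 = 48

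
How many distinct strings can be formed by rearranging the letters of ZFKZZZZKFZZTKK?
14! / (7! × 1! × 2! × 4!) = 360360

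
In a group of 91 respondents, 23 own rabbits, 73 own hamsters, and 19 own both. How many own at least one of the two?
|A∪B| = |A| + |B| - |A∩B| = 23 + 73 - 19 = 77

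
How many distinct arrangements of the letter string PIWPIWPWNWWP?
12! / (5! × 2! × 4! × 1!) = 83160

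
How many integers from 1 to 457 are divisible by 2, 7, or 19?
⌊457/2⌋+⌊457/7⌋+⌊457/19⌋ - ⌊457/14⌋-⌊457/38⌋-⌊457/133⌋ + ⌊457/266⌋ = 228+65+24 - 32-12-3 + 1 = 271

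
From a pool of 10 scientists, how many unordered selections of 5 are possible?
C(10,5) = 10!/(5!×5!) = 252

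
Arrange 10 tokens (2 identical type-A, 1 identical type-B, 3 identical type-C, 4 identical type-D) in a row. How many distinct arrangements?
10! / (2! × 1! × 3! × 4!) = 12600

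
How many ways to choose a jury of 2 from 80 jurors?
C(80,2) = 80!/(2!×78!) = 3160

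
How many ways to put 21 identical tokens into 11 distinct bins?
C(21+11-1, 11-1) = C(31, 10) = 44352165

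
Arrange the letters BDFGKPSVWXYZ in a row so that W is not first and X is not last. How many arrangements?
By inclusion-exclusion: 12! - 2×(12-1)! + (12-2)! = 479001600 - 79833600 + 3628800 = 402796800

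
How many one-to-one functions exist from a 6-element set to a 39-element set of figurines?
P(39,6) = 39!/(39-6)! = 2349088560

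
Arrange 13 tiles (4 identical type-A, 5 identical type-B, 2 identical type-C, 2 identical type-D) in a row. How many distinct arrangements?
13! / (4! × 5! × 2! × 2!) = 540540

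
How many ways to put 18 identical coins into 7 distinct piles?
C(18+7-1, 7-1) = C(24, 6) = 134596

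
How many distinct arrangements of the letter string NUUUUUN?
7! / (2! × 5!) = 21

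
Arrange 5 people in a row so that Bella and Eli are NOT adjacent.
Total - adjacent = 5! - (5-1)!×2 = 120 - 48 = 72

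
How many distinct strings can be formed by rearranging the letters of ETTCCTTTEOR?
11! / (1! × 2! × 1! × 2! × 5!) = 83160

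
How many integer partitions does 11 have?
Pentagonal recurrence p(n) = p(n-1) + p(n-2) - p(n-5) - p(n-7) + p(n-12) + p(n-15) - ... gives p(0..10) = 1, 1, 2, 3, 5, 7, 11, 15, 22, 30, 42. p(11) = p(10) + p(9) - p(6) - p(4) = 42 + 30 - 11 - 5 = 56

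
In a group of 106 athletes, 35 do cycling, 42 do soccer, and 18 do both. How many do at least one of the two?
|A∪B| = |A| + |B| - |A∩B| = 35 + 42 - 18 = 59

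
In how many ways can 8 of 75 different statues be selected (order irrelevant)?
C(75,8) = 75!/(8!×67!) = 16871053725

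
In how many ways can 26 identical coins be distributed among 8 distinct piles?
C(26+8-1, 8-1) = C(33, 7) = 4272048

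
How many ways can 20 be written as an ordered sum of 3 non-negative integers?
C(20+3-1, 3-1) = C(22, 2) = 231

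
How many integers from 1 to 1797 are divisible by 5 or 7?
⌊1797/5⌋ + ⌊1797/7⌋ - ⌊1797/35⌋ = 359 + 256 - 51 = 564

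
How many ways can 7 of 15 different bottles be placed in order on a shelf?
P(15,7) = 15!/(15-7)! = 32432400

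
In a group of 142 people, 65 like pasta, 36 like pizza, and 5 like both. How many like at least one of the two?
|A∪B| = |A| + |B| - |A∩B| = 65 + 36 - 5 = 96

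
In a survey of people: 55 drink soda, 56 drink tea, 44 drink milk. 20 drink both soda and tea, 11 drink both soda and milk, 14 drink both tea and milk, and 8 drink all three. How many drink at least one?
|A∪B∪C| = 55+56+44-20-11-14+8 = 118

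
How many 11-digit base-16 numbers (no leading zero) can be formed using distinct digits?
First digit: 15 choices (nonzero). Then descending: 15 × 15 × 14 × 13 × 12 × 11 × 10 × 9 × 8 × 7 × 6 = 163459296000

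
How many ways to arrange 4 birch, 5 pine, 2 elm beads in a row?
11! / (4! × 5! × 2!) = 6930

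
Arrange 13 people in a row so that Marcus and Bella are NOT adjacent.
Total - adjacent = 13! - (13-1)!×2 = 6227020800 - 958003200 = 5269017600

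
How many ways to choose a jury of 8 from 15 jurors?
C(15,8) = 15!/(8!×7!) = 6435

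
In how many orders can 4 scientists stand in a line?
4! = 24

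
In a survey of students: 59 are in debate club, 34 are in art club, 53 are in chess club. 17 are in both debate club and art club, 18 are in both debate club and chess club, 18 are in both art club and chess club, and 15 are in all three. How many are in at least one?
|A∪B∪C| = 59+34+53-17-18-18+15 = 108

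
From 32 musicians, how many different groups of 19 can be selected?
C(32,19) = 32!/(19!×13!) = 347373600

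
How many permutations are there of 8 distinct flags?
8! = 40320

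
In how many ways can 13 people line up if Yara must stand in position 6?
Fix one position: (13-1)! = 479001600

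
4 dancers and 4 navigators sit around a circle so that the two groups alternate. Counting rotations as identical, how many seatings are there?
Fix one of the dancers: (4-1)! ways for the remaining dancers, × 4! ways for the navigators = 6 × 24 = 144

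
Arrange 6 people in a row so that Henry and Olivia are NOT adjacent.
Total - adjacent = 6! - (6-1)!×2 = 720 - 240 = 480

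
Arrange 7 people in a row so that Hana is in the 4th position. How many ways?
Fix one position: (7-1)! = 720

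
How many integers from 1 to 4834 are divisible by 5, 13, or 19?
⌊4834/5⌋+⌊4834/13⌋+⌊4834/19⌋ - ⌊4834/65⌋-⌊4834/95⌋-⌊4834/247⌋ + ⌊4834/1235⌋ = 966+371+254 - 74-50-19 + 3 = 1451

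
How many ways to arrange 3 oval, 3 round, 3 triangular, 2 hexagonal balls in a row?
11! / (3! × 3! × 3! × 2!) = 92400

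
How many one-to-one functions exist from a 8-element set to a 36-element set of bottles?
P(36,8) = 36!/(36-8)! = 1220096908800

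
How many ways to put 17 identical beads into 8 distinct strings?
C(17+8-1, 8-1) = C(24, 7) = 346104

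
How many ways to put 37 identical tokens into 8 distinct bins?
C(37+8-1, 8-1) = C(44, 7) = 38320568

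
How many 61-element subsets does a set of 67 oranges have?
C(67,61) = 67!/(61!×6!) = 99795696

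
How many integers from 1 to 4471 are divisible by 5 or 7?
⌊4471/5⌋ + ⌊4471/7⌋ - ⌊4471/35⌋ = 894 + 638 - 127 = 1405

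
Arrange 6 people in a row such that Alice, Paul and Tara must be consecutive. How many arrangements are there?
Treat the 3 as one block: (6-3+1)! × 3! = 24 × 6 = 144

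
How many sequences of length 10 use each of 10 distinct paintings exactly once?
10! = 3628800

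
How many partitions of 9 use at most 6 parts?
By conjugation, equals partitions of 9 into parts ≤ 6. Let r_j(i) = number of partitions of i into parts ≤ j, for i = 0..9. r_1(i) = 1 for all i; r_j(i) = r_{j-1}(i) + r_j(i-j). Rows j = 2..6: ≤2: 1 1 2 2 3 3 4 4 5 5; ≤3: 1 1 2 3 4 5 7 8 10 12; ≤4: 1 1 2 3 5 6 9 11 15 18; ≤5: 1 1 2 3 5 7 10 13 18 23; ≤6: 1 1 2 3 5 7 11 14 20 26. r_6(9) = 26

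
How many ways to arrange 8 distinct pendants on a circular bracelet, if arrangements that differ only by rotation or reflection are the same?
(8-1)!/2 = 5040/2 = 2520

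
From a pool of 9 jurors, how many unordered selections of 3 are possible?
C(9,3) = 9!/(3!×6!) = 84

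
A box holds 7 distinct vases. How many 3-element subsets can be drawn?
C(7,3) = 7!/(3!×4!) = 35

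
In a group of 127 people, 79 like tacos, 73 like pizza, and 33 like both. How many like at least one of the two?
|A∪B| = |A| + |B| - |A∩B| = 79 + 73 - 33 = 119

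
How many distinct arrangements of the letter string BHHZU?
5! / (1! × 2! × 1! × 1!) = 60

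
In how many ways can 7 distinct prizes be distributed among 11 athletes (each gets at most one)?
P(11,7) = 11!/(11-7)! = 1663200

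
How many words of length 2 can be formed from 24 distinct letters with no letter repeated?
P(24,2) = 24!/(24-2)! = 552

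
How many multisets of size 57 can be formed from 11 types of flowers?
C(57+11-1, 11-1) = C(67, 10) = 247994680648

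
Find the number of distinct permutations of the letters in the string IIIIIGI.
7! / (6! × 1!) = 7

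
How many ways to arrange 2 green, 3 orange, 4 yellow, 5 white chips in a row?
14! / (2! × 3! × 4! × 5!) = 2522520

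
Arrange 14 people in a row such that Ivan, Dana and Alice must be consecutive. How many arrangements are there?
Treat the 3 as one block: (14-3+1)! × 3! = 479001600 × 6 = 2874009600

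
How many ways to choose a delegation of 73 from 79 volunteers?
C(79,73) = 79!/(73!×6!) = 277962685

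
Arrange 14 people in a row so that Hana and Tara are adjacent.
Treat as block: (14-1)! × 2! = 6227020800 × 2 = 12454041600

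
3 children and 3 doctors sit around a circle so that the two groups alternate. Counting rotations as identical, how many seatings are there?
Fix one of the children: (3-1)! ways for the remaining children, × 3! ways for the doctors = 2 × 6 = 12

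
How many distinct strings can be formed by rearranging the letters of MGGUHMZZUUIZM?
13! / (3! × 1! × 1! × 2! × 3! × 3!) = 14414400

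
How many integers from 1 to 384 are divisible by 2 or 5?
⌊384/2⌋ + ⌊384/5⌋ - ⌊384/10⌋ = 192 + 76 - 38 = 230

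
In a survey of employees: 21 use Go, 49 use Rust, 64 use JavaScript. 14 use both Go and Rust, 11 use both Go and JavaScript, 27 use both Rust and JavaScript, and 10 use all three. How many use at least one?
|A∪B∪C| = 21+49+64-14-11-27+10 = 92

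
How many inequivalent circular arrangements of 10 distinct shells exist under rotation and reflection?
(10-1)!/2 = 362880/2 = 181440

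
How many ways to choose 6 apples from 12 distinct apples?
C(12,6) = 12!/(6!×6!) = 924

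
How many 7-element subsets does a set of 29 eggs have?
C(29,7) = 29!/(7!×22!) = 1560780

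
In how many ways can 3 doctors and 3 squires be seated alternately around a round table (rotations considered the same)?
Fix one of the doctors: (3-1)! ways for the remaining doctors, × 3! ways for the squires = 2 × 6 = 12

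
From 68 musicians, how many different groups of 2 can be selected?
C(68,2) = 68!/(2!×66!) = 2278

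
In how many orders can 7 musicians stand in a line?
7! = 5040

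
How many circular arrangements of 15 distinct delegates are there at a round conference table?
Circular: fix one position, arrange the rest. (15-1)! = 87178291200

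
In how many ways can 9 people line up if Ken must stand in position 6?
Fix one position: (9-1)! = 40320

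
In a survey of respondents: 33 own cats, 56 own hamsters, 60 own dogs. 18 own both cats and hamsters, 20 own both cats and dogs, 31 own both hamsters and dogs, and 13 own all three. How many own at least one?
|A∪B∪C| = 33+56+60-18-20-31+13 = 93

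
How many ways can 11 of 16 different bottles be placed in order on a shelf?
P(16,11) = 16!/(16-11)! = 174356582400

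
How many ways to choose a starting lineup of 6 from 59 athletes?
C(59,6) = 59!/(6!×53!) = 45057474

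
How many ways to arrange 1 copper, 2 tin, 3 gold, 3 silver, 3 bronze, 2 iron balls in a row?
14! / (1! × 2! × 3! × 3! × 3! × 2!) = 100900800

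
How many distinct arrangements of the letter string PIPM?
4! / (1! × 1! × 2!) = 12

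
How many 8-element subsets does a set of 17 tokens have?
C(17,8) = 17!/(8!×9!) = 24310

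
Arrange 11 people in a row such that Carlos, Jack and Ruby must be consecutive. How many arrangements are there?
Treat the 3 as one block: (11-3+1)! × 3! = 362880 × 6 = 2177280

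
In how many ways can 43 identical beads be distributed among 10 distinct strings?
C(43+10-1, 10-1) = C(52, 9) = 3679075400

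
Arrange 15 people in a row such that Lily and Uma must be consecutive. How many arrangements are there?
Treat the 2 as one block: (15-2+1)! × 2! = 87178291200 × 2 = 174356582400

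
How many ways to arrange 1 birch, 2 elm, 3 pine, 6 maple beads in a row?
12! / (1! × 2! × 3! × 6!) = 55440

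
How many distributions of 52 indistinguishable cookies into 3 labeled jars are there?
C(52+3-1, 3-1) = C(54, 2) = 1431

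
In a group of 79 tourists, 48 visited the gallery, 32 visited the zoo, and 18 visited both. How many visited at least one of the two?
|A∪B| = |A| + |B| - |A∩B| = 48 + 32 - 18 = 62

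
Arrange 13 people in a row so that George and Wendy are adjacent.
Treat as block: (13-1)! × 2! = 479001600 × 2 = 958003200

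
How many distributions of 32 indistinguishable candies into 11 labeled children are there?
C(32+11-1, 11-1) = C(42, 10) = 1471442973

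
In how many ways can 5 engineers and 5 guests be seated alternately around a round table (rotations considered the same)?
Fix one of the engineers: (5-1)! ways for the remaining engineers, × 5! ways for the guests = 24 × 120 = 2880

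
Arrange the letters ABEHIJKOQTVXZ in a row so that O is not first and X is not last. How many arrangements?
By inclusion-exclusion: 13! - 2×(13-1)! + (13-2)! = 6227020800 - 958003200 + 39916800 = 5308934400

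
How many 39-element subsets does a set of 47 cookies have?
C(47,39) = 47!/(39!×8!) = 314457495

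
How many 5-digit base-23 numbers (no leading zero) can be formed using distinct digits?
First digit: 22 choices (nonzero). Then descending: 22 × 22 × 21 × 20 × 19 = 3862320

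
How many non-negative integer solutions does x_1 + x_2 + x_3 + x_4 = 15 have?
C(15+4-1, 4-1) = C(18, 3) = 816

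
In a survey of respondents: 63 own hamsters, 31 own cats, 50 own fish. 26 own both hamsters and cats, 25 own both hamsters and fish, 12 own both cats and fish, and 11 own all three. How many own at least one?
|A∪B∪C| = 63+31+50-26-25-12+11 = 92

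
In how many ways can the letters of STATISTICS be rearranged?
10! / (3! × 3! × 1! × 2! × 1!) = 50400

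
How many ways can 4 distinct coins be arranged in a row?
4! = 24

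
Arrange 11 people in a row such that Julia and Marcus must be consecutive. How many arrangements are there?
Treat the 2 as one block: (11-2+1)! × 2! = 3628800 × 2 = 7257600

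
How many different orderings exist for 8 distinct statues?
8! = 40320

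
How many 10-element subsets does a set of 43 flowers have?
C(43,10) = 43!/(10!×33!) = 1917334783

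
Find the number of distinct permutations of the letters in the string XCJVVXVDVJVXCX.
14! / (4! × 2! × 5! × 1! × 2!) = 7567560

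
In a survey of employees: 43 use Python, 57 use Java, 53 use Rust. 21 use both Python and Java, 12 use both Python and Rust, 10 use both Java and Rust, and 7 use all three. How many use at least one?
|A∪B∪C| = 43+57+53-21-12-10+7 = 117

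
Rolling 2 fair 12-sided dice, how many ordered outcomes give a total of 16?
Coefficient of x^16 in (x + x² + ... + x^12)^2. By inclusion-exclusion on dice exceeding 12: Σ_j (-1)^j C(2,j)·C(16-1-12j, 1) = C(2,0)·C(15,1) - C(2,1)·C(3,1) = 1·15 - 2·3 = 9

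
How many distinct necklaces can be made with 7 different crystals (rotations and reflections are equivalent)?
(7-1)!/2 = 720/2 = 360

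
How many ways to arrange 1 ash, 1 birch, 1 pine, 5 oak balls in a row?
8! / (1! × 1! × 1! × 5!) = 336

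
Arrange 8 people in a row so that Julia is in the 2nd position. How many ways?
Fix one position: (8-1)! = 5040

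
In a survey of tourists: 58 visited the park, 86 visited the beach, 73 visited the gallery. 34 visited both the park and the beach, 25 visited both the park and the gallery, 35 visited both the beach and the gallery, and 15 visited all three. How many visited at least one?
|A∪B∪C| = 58+86+73-34-25-35+15 = 138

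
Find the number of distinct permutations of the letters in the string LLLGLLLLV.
9! / (1! × 1! × 7!) = 72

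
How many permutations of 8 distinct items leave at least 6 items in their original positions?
Exactly j fixed points: C(8,j)·!(8-j); sum over j ≥ 6 (derangement numbers via !m = (m-1)·(!(m-1) + !(m-2)): !0..!2 = 1, 0, 1). Σ_{j=6}^{8} C(8,j)·!(8-j) = C(8,6)·!2 + C(8,7)·!1 + C(8,8)·!0 = 28·1 + 8·0 + 1·1 = 29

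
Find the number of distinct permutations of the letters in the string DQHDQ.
5! / (2! × 2! × 1!) = 30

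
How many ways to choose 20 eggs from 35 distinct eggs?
C(35,20) = 35!/(20!×15!) = 3247943160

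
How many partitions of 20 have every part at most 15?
Let r_j(i) = number of partitions of i into parts ≤ j, for i = 0..20. r_1(i) = 1 for all i; r_j(i) = r_{j-1}(i) + r_j(i-j). Rows j = 2..15: ≤2: 1 1 2 2 3 3 4 4 5 5 6 6 7 7 8 8 9 9 10 10 11; ≤3: 1 1 2 3 4 5 7 8 10 12 14 16 19 21 24 27 30 33 37 40 44; ≤4: 1 1 2 3 5 6 9 11 15 18 23 27 34 39 47 54 64 72 84 94 108; ≤5: 1 1 2 3 5 7 10 13 18 23 30 37 47 57 70 84 101 119 141 164 192; ≤6: 1 1 2 3 5 7 11 14 20 26 35 44 58 71 90 110 136 163 199 235 282; ≤7: 1 1 2 3 5 7 11 15 21 28 38 49 65 82 105 131 164 201 248 300 364; ≤8: 1 1 2 3 5 7 11 15 22 29 40 52 70 89 116 146 186 230 288 352 434; ≤9: 1 1 2 3 5 7 11 15 22 30 41 54 73 94 123 157 201 252 318 393 488; ≤10: 1 1 2 3 5 7 11 15 22 30 42 55 75 97 128 164 212 267 340 423 530; ≤11: 1 1 2 3 5 7 11 15 22 30 42 56 76 99 131 169 219 278 355 445 560; ≤12: 1 1 2 3 5 7 11 15 22 30 42 56 77 100 133 172 224 285 366 460 582; ≤13: 1 1 2 3 5 7 11 15 22 30 42 56 77 101 134 174 227 290 373 471 597; ≤14: 1 1 2 3 5 7 11 15 22 30 42 56 77 101 135 175 229 293 378 478 608; ≤15: 1 1 2 3 5 7 11 15 22 30 42 56 77 101 135 176 230 295 381 483 615. r_15(20) = 615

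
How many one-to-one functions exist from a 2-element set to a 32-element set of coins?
P(32,2) = 32!/(32-2)! = 992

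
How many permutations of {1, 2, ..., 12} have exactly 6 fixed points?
Choose the 6 fixed points C(12,6) = 924, derange the rest: !6 = Σ_{j=0}^{6} (-1)^j·6!/j! = 720 - 720 + 360 - 120 + 30 - 6 + 1 = 265. Product = 924 × 265 = 244860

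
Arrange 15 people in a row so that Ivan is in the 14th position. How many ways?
Fix one position: (15-1)! = 87178291200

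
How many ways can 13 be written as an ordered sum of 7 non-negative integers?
C(13+7-1, 7-1) = C(19, 6) = 27132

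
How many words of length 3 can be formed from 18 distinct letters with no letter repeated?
P(18,3) = 18!/(18-3)! = 4896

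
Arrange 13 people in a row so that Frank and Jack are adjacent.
Treat as block: (13-1)! × 2! = 479001600 × 2 = 958003200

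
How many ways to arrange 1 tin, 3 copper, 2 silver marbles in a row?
6! / (1! × 3! × 2!) = 60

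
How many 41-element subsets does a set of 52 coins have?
C(52,41) = 52!/(41!×11!) = 60403728840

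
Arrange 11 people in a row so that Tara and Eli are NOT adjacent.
Total - adjacent = 11! - (11-1)!×2 = 39916800 - 7257600 = 32659200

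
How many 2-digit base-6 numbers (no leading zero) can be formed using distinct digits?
First digit: 5 choices (nonzero). Then descending: 5 × 5 = 25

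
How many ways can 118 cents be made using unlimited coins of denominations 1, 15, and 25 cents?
Coefficient of x^118 in 1/(1-x^1) · 1/(1-x^15) · 1/(1-x^25). Case on j = number of 25-cent coins (j = 0..4); remainder r = 118 - 25j is made from {1,15} in ⌊r/15⌋+1 ways. r = 118, 93, 68, 43, 18 → 8 + 7 + 5 + 3 + 2 = 25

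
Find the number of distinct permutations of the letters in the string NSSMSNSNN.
9! / (1! × 4! × 4!) = 630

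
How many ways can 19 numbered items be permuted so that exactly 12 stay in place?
Choose the 12 fixed points C(19,12) = 50388, derange the rest: !7 = Σ_{j=0}^{7} (-1)^j·7!/j! = 5040 - 5040 + 2520 - 840 + 210 - 42 + 7 - 1 = 1854. Product = 50388 × 1854 = 93419352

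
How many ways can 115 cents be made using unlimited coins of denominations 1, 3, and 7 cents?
Coefficient of x^115 in 1/(1-x^1) · 1/(1-x^3) · 1/(1-x^7). Case on j = number of 7-cent coins (j = 0..16); remainder r = 115 - 7j is made from {1,3} in ⌊r/3⌋+1 ways. r = 115, 108, 101, 94, 87, 80, 73, 66, 59, 52, 45, 38, 31, 24, 17, 10, 3 → 39 + 37 + 34 + 32 + 30 + 27 + 25 + 23 + 20 + 18 + 16 + 13 + 11 + 9 + 6 + 4 + 2 = 346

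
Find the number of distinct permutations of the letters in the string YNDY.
4! / (2! × 1! × 1!) = 12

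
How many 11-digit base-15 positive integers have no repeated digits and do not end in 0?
Last digit: 14 nonzero choices. First digit: 13 (nonzero, ≠last). Middle 9: P(13,9) = 259459200. Total = 47221574400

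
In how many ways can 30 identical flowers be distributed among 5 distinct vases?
C(30+5-1, 5-1) = C(34, 4) = 46376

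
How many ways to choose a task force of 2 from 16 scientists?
C(16,2) = 16!/(2!×14!) = 120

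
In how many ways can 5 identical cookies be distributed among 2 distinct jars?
C(5+2-1, 2-1) = C(6, 1) = 6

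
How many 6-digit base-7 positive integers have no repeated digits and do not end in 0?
Last digit: 6 nonzero choices. First digit: 5 (nonzero, ≠last). Middle 4: P(5,4) = 120. Total = 3600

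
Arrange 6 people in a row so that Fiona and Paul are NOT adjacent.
Total - adjacent = 6! - (6-1)!×2 = 720 - 240 = 480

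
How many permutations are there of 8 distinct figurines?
8! = 40320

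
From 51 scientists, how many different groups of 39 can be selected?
C(51,39) = 51!/(39!×12!) = 158753389900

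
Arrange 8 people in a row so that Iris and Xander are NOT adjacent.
Total - adjacent = 8! - (8-1)!×2 = 40320 - 10080 = 30240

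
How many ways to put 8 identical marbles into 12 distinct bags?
C(8+12-1, 12-1) = C(19, 11) = 75582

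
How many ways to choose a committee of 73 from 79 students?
C(79,73) = 79!/(73!×6!) = 277962685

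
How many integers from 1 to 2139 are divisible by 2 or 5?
⌊2139/2⌋ + ⌊2139/5⌋ - ⌊2139/10⌋ = 1069 + 427 - 213 = 1283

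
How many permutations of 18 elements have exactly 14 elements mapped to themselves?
Choose the 14 fixed points C(18,14) = 3060, derange the rest: !4 = Σ_{j=0}^{4} (-1)^j·4!/j! = 24 - 24 + 12 - 4 + 1 = 9. Product = 3060 × 9 = 27540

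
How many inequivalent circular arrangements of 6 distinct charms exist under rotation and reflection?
(6-1)!/2 = 120/2 = 60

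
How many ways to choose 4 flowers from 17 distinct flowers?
C(17,4) = 17!/(4!×13!) = 2380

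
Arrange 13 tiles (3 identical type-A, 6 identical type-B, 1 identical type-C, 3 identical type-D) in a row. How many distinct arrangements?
13! / (3! × 6! × 1! × 3!) = 240240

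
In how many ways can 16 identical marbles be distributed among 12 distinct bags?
C(16+12-1, 12-1) = C(27, 11) = 13037895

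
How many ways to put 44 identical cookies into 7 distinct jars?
C(44+7-1, 7-1) = C(50, 6) = 15890700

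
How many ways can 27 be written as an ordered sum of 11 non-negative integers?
C(27+11-1, 11-1) = C(37, 10) = 348330136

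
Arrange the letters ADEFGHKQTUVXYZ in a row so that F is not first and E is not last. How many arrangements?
By inclusion-exclusion: 14! - 2×(14-1)! + (14-2)! = 87178291200 - 12454041600 + 479001600 = 75203251200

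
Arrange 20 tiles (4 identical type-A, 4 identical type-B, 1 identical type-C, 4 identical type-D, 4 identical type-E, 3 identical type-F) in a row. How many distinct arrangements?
20! / (4! × 4! × 1! × 4! × 4! × 3!) = 1222160940000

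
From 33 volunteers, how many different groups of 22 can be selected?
C(33,22) = 33!/(22!×11!) = 193536720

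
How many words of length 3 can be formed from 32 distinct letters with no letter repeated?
P(32,3) = 32!/(32-3)! = 29760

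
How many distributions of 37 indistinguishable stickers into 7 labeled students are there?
C(37+7-1, 7-1) = C(43, 6) = 6096454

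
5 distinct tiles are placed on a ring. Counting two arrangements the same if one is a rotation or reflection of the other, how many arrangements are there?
(5-1)!/2 = 24/2 = 12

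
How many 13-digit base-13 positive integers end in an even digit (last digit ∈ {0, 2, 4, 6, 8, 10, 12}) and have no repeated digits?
Last∈{0,2,4,6,8,10,12}. Last=0: 479001600. Last nonzero: 6×11×P(11,11) = 2634508800. Total = 3113510400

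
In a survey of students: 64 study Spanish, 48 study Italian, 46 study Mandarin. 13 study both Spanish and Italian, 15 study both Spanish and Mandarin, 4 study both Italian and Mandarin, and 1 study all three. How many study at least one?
|A∪B∪C| = 64+48+46-13-15-4+1 = 127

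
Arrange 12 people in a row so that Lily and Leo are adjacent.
Treat as block: (12-1)! × 2! = 39916800 × 2 = 79833600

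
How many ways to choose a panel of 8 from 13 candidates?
C(13,8) = 13!/(8!×5!) = 1287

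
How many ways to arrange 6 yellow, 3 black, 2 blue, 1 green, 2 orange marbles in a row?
14! / (6! × 3! × 2! × 1! × 2!) = 5045040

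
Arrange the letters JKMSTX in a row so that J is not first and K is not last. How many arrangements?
By inclusion-exclusion: 6! - 2×(6-1)! + (6-2)! = 720 - 240 + 24 = 504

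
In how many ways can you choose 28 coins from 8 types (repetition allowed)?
C(28+8-1, 8-1) = C(35, 7) = 6724520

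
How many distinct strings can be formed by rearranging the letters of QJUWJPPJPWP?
11! / (3! × 2! × 1! × 4! × 1!) = 138600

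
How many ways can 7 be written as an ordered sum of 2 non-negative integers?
C(7+2-1, 2-1) = C(8, 1) = 8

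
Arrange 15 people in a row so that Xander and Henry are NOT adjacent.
Total - adjacent = 15! - (15-1)!×2 = 1307674368000 - 174356582400 = 1133317785600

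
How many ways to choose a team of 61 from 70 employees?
C(70,61) = 70!/(61!×9!) = 65033528560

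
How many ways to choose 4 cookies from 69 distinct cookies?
C(69,4) = 69!/(4!×65!) = 864501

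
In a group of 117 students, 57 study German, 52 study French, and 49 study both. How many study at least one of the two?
|A∪B| = |A| + |B| - |A∩B| = 57 + 52 - 49 = 60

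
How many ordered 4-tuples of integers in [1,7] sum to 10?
Coefficient of x^10 in (x + x² + ... + x^7)^4. By inclusion-exclusion on dice exceeding 7: Σ_j (-1)^j C(4,j)·C(10-1-7j, 3) = C(4,0)·C(9,3) = 1·84 = 84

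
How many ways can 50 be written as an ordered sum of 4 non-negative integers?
C(50+4-1, 4-1) = C(53, 3) = 23426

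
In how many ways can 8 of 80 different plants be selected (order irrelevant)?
C(80,8) = 80!/(8!×72!) = 28987537150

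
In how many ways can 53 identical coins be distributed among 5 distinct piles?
C(53+5-1, 5-1) = C(57, 4) = 395010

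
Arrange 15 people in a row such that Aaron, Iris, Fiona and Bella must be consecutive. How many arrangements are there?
Treat the 4 as one block: (15-4+1)! × 4! = 479001600 × 24 = 11496038400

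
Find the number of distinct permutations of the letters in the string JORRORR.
7! / (2! × 4! × 1!) = 105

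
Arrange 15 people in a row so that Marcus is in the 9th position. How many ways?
Fix one position: (15-1)! = 87178291200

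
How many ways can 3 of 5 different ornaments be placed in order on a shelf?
P(5,3) = 5!/(5-3)! = 60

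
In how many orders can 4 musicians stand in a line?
4! = 24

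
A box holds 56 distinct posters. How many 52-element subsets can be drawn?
C(56,52) = 56!/(52!×4!) = 367290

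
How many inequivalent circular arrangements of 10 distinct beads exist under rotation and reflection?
(10-1)!/2 = 362880/2 = 181440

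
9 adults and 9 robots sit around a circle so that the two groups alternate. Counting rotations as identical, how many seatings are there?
Fix one of the adults: (9-1)! ways for the remaining adults, × 9! ways for the robots = 40320 × 362880 = 14631321600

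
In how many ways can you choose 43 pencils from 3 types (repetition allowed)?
C(43+3-1, 3-1) = C(45, 2) = 990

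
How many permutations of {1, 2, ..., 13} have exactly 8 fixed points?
Choose the 8 fixed points C(13,8) = 1287, derange the rest: !5 = Σ_{j=0}^{5} (-1)^j·5!/j! = 120 - 120 + 60 - 20 + 5 - 1 = 44. Product = 1287 × 44 = 56628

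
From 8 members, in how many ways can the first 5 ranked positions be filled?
P(8,5) = 8!/(8-5)! = 6720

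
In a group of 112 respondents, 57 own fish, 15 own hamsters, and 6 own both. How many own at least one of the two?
|A∪B| = |A| + |B| - |A∩B| = 57 + 15 - 6 = 66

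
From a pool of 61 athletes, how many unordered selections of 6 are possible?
C(61,6) = 61!/(6!×55!) = 55525372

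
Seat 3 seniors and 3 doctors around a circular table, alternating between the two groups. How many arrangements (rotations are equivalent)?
Fix one of the seniors: (3-1)! ways for the remaining seniors, × 3! ways for the doctors = 2 × 6 = 12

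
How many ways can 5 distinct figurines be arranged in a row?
5! = 120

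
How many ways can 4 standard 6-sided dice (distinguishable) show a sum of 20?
Coefficient of x^20 in (x + x² + ... + x^6)^4. By inclusion-exclusion on dice exceeding 6: Σ_j (-1)^j C(4,j)·C(20-1-6j, 3) = C(4,0)·C(19,3) - C(4,1)·C(13,3) + C(4,2)·C(7,3) = 1·969 - 4·286 + 6·35 = 35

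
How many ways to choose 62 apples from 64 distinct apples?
C(64,62) = 64!/(62!×2!) = 2016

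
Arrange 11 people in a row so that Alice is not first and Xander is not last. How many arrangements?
By inclusion-exclusion: 11! - 2×(11-1)! + (11-2)! = 39916800 - 7257600 + 362880 = 33022080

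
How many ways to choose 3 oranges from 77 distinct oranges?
C(77,3) = 77!/(3!×74!) = 73150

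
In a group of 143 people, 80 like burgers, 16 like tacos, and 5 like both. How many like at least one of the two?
|A∪B| = |A| + |B| - |A∩B| = 80 + 16 - 5 = 91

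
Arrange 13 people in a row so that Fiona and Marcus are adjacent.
Treat as block: (13-1)! × 2! = 479001600 × 2 = 958003200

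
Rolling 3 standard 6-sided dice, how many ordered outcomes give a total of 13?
Coefficient of x^13 in (x + x² + ... + x^6)^3. By inclusion-exclusion on dice exceeding 6: Σ_j (-1)^j C(3,j)·C(13-1-6j, 2) = C(3,0)·C(12,2) - C(3,1)·C(6,2) = 1·66 - 3·15 = 21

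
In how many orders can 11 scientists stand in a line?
11! = 39916800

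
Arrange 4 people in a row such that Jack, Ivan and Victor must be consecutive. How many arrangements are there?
Treat the 3 as one block: (4-3+1)! × 3! = 2 × 6 = 12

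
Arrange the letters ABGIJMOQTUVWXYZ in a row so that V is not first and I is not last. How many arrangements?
By inclusion-exclusion: 15! - 2×(15-1)! + (15-2)! = 1307674368000 - 174356582400 + 6227020800 = 1139544806400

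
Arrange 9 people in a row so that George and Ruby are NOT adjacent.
Total - adjacent = 9! - (9-1)!×2 = 362880 - 80640 = 282240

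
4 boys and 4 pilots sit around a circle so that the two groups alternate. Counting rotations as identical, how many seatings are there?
Fix one of the boys: (4-1)! ways for the remaining boys, × 4! ways for the pilots = 6 × 24 = 144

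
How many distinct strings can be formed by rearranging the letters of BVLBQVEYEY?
10! / (2! × 1! × 1! × 2! × 2! × 2!) = 226800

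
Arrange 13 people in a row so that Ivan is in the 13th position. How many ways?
Fix one position: (13-1)! = 479001600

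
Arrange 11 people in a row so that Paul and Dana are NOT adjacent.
Total - adjacent = 11! - (11-1)!×2 = 39916800 - 7257600 = 32659200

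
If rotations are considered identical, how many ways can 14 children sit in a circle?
Circular: fix one position, arrange the rest. (14-1)! = 6227020800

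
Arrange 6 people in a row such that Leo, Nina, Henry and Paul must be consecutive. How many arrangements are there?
Treat the 4 as one block: (6-4+1)! × 4! = 6 × 24 = 144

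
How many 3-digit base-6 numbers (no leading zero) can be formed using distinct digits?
First digit: 5 choices (nonzero). Then descending: 5 × 5 × 4 = 100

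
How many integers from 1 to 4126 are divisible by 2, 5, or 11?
⌊4126/2⌋+⌊4126/5⌋+⌊4126/11⌋ - ⌊4126/10⌋-⌊4126/22⌋-⌊4126/55⌋ + ⌊4126/110⌋ = 2063+825+375 - 412-187-75 + 37 = 2626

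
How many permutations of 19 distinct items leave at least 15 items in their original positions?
Exactly j fixed points: C(19,j)·!(19-j); sum over j ≥ 15 (derangement numbers via !m = (m-1)·(!(m-1) + !(m-2)): !0..!4 = 1, 0, 1, 2, 9). Σ_{j=15}^{19} C(19,j)·!(19-j) = C(19,15)·!4 + C(19,16)·!3 + C(19,17)·!2 + C(19,18)·!1 + C(19,19)·!0 = 3876·9 + 969·2 + 171·1 + 19·0 + 1·1 = 36994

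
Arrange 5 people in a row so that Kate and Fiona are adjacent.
Treat as block: (5-1)! × 2! = 24 × 2 = 48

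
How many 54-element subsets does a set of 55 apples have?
C(55,54) = 55!/(54!×1!) = 55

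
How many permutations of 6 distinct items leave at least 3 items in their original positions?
Exactly j fixed points: C(6,j)·!(6-j); sum over j ≥ 3 (derangement numbers via !m = (m-1)·(!(m-1) + !(m-2)): !0..!3 = 1, 0, 1, 2). Σ_{j=3}^{6} C(6,j)·!(6-j) = C(6,3)·!3 + C(6,4)·!2 + C(6,5)·!1 + C(6,6)·!0 = 20·2 + 15·1 + 6·0 + 1·1 = 56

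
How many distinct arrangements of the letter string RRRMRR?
6! / (1! × 5!) = 6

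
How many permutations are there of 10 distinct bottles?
10! = 3628800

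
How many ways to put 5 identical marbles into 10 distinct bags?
C(5+10-1, 10-1) = C(14, 9) = 2002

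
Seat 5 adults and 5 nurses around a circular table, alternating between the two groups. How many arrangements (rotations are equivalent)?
Fix one of the adults: (5-1)! ways for the remaining adults, × 5! ways for the nurses = 24 × 120 = 2880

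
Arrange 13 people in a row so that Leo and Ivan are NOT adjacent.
Total - adjacent = 13! - (13-1)!×2 = 6227020800 - 958003200 = 5269017600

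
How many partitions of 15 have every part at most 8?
Let r_j(i) = number of partitions of i into parts ≤ j, for i = 0..15. r_1(i) = 1 for all i; r_j(i) = r_{j-1}(i) + r_j(i-j). Rows j = 2..8: ≤2: 1 1 2 2 3 3 4 4 5 5 6 6 7 7 8 8; ≤3: 1 1 2 3 4 5 7 8 10 12 14 16 19 21 24 27; ≤4: 1 1 2 3 5 6 9 11 15 18 23 27 34 39 47 54; ≤5: 1 1 2 3 5 7 10 13 18 23 30 37 47 57 70 84; ≤6: 1 1 2 3 5 7 11 14 20 26 35 44 58 71 90 110; ≤7: 1 1 2 3 5 7 11 15 21 28 38 49 65 82 105 131; ≤8: 1 1 2 3 5 7 11 15 22 29 40 52 70 89 116 146. r_8(15) = 146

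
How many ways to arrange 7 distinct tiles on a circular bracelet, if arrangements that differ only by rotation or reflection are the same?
(7-1)!/2 = 720/2 = 360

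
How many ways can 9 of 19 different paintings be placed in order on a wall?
P(19,9) = 19!/(19-9)! = 33522128640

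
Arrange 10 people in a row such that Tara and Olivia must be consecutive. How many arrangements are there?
Treat the 2 as one block: (10-2+1)! × 2! = 362880 × 2 = 725760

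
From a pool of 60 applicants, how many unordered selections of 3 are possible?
C(60,3) = 60!/(3!×57!) = 34220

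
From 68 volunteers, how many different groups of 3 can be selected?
C(68,3) = 68!/(3!×65!) = 50116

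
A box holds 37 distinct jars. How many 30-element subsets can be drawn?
C(37,30) = 37!/(30!×7!) = 10295472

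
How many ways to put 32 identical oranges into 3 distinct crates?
C(32+3-1, 3-1) = C(34, 2) = 561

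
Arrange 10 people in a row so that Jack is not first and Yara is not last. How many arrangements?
By inclusion-exclusion: 10! - 2×(10-1)! + (10-2)! = 3628800 - 725760 + 40320 = 2943360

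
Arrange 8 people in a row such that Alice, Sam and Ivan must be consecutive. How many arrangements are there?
Treat the 3 as one block: (8-3+1)! × 3! = 720 × 6 = 4320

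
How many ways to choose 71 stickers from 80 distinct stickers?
C(80,71) = 80!/(71!×9!) = 231900297200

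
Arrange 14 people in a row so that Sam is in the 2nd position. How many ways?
Fix one position: (14-1)! = 6227020800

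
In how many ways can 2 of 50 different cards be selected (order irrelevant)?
C(50,2) = 50!/(2!×48!) = 1225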